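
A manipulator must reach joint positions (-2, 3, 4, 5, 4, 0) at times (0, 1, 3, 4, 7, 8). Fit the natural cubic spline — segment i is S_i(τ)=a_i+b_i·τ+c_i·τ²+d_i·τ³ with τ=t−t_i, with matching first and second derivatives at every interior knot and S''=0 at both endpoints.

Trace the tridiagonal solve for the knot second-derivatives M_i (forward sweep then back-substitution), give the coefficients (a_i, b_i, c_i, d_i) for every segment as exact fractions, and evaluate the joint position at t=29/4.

  seg 0: a=-2 b=15095/2568 c=0 d=-2255/2568
  seg 1: a=3 b=4165/1284 c=-2255/856 d=1621/2568
  seg 2: a=4 b=361/1284 c=987/856 d=-1115/2568
  seg 3: a=5 b=3299/2568 c=-16/107 d=-1001/7704
  seg 4: a=4 b=-4007/1284 c=-1129/856 d=1129/2568
S(29/4) = 172255/54784

Δ: Δ0=5, Δ1=1/2, Δ2=1, Δ3=-1/3, Δ4=-4
row 1: diag=6, rhs=-27; c'=1/3, d'=-9/2
row 2: denom=6−2·1/3=16/3; d'=(3−2·-9/2)/(16/3)=9/4
row 3: denom=8−1·3/16=125/16; d'=(-8−1·9/4)/(125/16)=-164/125
row 4: denom=8−3·48/125=856/125; d'=(-22−3·-164/125)/(856/125)=-1129/428
back: M4=-1129/428
back: M3=-164/125−48/125·-1129/428=-32/107
back: M2=9/4−3/16·-32/107=987/428
back: M1=-9/2−1/3·987/428=-2255/428
M: M0=0, M1=-2255/428, M2=987/428, M3=-32/107, M4=-1129/428, M5=0
seg 0: a=-2, c=M0/2=0, d=(M1−M0)/(6·1)=-2255/2568, b=Δ0−h0·(2M0+M1)/6=15095/2568
seg 1: a=3, c=M1/2=-2255/856, d=(M2−M1)/(6·2)=1621/2568, b=Δ1−h1·(2M1+M2)/6=4165/1284
seg 2: a=4, c=M2/2=987/856, d=(M3−M2)/(6·1)=-1115/2568, b=Δ2−h2·(2M2+M3)/6=361/1284
seg 3: a=5, c=M3/2=-16/107, d=(M4−M3)/(6·3)=-1001/7704, b=Δ3−h3·(2M3+M4)/6=3299/2568
seg 4: a=4, c=M4/2=-1129/856, d=(M5−M4)/(6·1)=1129/2568, b=Δ4−h4·(2M4+M5)/6=-4007/1284
t_q=29/4 → seg 4, τ=1/4; S=4+-4007/1284·τ+-1129/856·τ²+1129/2568·τ³=172255/54784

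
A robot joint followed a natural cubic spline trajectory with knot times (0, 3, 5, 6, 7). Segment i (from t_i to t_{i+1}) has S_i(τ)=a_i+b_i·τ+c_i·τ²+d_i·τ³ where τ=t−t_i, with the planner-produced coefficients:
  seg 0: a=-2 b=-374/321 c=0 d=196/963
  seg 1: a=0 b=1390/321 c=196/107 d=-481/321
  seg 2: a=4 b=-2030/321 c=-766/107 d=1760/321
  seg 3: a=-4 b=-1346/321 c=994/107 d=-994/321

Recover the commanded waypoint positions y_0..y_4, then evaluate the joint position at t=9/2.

y_0 = S_0(0) = a_0 = -2
y_1 = S_1(0) = a_1 = 0
y_2 = S_2(0) = a_2 = 4
y_3 = S_3(0) = a_3 = -4
y_4 = S_3(1) = -2
t_q=9/2 is in segment 1 (τ=3/2); S_1(τ)=4759/856

y_0=-2 y_1=0 y_2=4 y_3=-4 y_4=-2
S(9/2) = 4759/856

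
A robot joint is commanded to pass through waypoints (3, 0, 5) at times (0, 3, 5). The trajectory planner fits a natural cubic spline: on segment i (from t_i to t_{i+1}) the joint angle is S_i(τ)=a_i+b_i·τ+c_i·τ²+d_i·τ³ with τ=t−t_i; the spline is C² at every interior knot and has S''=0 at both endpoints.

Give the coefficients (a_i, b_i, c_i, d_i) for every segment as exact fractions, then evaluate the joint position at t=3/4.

Δ: Δ0=-1, Δ1=5/2
row 1: diag=10, rhs=21; c'=1/5, d'=21/10
back: M1=21/10
M: M0=0, M1=21/10, M2=0
seg 0: a=3, c=M0/2=0, d=(M1−M0)/(6·3)=7/60, b=Δ0−h0·(2M0+M1)/6=-41/20
seg 1: a=0, c=M1/2=21/20, d=(M2−M1)/(6·2)=-7/40, b=Δ1−h1·(2M1+M2)/6=11/10
t_q=3/4 → seg 0, τ=3/4; S=3+-41/20·τ+0·τ²+7/60·τ³=387/256

  seg 0: a=3 b=-41/20 c=0 d=7/60
  seg 1: a=0 b=11/10 c=21/20 d=-7/40
S(3/4) = 387/256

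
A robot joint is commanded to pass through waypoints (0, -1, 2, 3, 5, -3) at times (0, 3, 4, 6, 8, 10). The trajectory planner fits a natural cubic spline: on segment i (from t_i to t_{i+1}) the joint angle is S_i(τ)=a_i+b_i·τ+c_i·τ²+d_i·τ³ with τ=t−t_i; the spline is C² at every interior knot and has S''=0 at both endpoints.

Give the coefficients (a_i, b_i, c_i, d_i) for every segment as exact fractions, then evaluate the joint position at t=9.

Δ: Δ0=-1/3, Δ1=3, Δ2=1/2, Δ3=1, Δ4=-4
row 1: diag=8, rhs=20; c'=1/8, d'=5/2
row 2: denom=6−1·1/8=47/8; d'=(-15−1·5/2)/(47/8)=-140/47
row 3: denom=8−2·16/47=344/47; d'=(3−2·-140/47)/(344/47)=421/344
row 4: denom=8−2·47/172=641/86; d'=(-30−2·421/344)/(641/86)=-5581/1282
back: M4=-5581/1282
back: M3=421/344−47/172·-5581/1282=1547/641
back: M2=-140/47−16/47·1547/641=-2436/641
back: M1=5/2−1/8·-2436/641=1907/641
M: M0=0, M1=1907/641, M2=-2436/641, M3=1547/641, M4=-5581/1282, M5=0
seg 0: a=0, c=M0/2=0, d=(M1−M0)/(6·3)=1907/11538, b=Δ0−h0·(2M0+M1)/6=-7003/3846
seg 1: a=-1, c=M1/2=1907/1282, d=(M2−M1)/(6·1)=-4343/3846, b=Δ1−h1·(2M1+M2)/6=5080/1923
seg 2: a=2, c=M2/2=-1218/641, d=(M3−M2)/(6·2)=3983/7692, b=Δ2−h2·(2M2+M3)/6=8573/3846
seg 3: a=3, c=M3/2=1547/1282, d=(M4−M3)/(6·2)=-8675/15384, b=Δ3−h3·(2M3+M4)/6=3239/3846
seg 4: a=5, c=M4/2=-5581/2564, d=(M5−M4)/(6·2)=5581/15384, b=Δ4−h4·(2M4+M5)/6=-2111/1923
t_q=9 → seg 4, τ=1; S=5+-2111/1923·τ+-5581/2564·τ²+5581/15384·τ³=10709/5128

  seg 0: a=0 b=-7003/3846 c=0 d=1907/11538
  seg 1: a=-1 b=5080/1923 c=1907/1282 d=-4343/3846
  seg 2: a=2 b=8573/3846 c=-1218/641 d=3983/7692
  seg 3: a=3 b=3239/3846 c=1547/1282 d=-8675/15384
  seg 4: a=5 b=-2111/1923 c=-5581/2564 d=5581/15384
S(9) = 10709/5128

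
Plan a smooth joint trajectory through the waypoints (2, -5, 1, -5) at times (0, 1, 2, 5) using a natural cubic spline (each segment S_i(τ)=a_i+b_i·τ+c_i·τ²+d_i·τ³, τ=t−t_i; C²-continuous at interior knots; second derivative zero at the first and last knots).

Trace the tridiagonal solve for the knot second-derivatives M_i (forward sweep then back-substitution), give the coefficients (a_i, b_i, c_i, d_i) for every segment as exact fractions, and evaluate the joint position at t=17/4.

Δ: Δ0=-7, Δ1=6, Δ2=-2
row 1: diag=4, rhs=78; c'=1/4, d'=39/2
row 2: denom=8−1·1/4=31/4; d'=(-48−1·39/2)/(31/4)=-270/31
back: M2=-270/31
back: M1=39/2−1/4·-270/31=672/31
M: M0=0, M1=672/31, M2=-270/31, M3=0
seg 0: a=2, c=M0/2=0, d=(M1−M0)/(6·1)=112/31, b=Δ0−h0·(2M0+M1)/6=-329/31
seg 1: a=-5, c=M1/2=336/31, d=(M2−M1)/(6·1)=-157/31, b=Δ1−h1·(2M1+M2)/6=7/31
seg 2: a=1, c=M2/2=-135/31, d=(M3−M2)/(6·3)=15/31, b=Δ2−h2·(2M2+M3)/6=208/31
t_q=17/4 → seg 2, τ=9/4; S=1+208/31·τ+-135/31·τ²+15/31·τ³=-869/1984

  seg 0: a=2 b=-329/31 c=0 d=112/31
  seg 1: a=-5 b=7/31 c=336/31 d=-157/31
  seg 2: a=1 b=208/31 c=-135/31 d=15/31
S(17/4) = -869/1984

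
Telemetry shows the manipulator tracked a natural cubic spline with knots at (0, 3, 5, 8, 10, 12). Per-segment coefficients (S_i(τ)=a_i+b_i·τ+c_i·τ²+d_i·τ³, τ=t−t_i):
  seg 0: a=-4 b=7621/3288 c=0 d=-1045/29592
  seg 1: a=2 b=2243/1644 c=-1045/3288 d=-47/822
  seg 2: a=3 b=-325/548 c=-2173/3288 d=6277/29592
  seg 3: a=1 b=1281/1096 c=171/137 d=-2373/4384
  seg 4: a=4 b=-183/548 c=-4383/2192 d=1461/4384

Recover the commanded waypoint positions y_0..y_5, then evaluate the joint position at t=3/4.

y_0=-4 y_1=2 y_2=3 y_3=1 y_4=4 y_5=-2
S(3/4) = -159685/70144

y_0 = S_0(0) = a_0 = -4
y_1 = S_1(0) = a_1 = 2
y_2 = S_2(0) = a_2 = 3
y_3 = S_3(0) = a_3 = 1
y_4 = S_4(0) = a_4 = 4
y_5 = S_4(2) = -2
t_q=3/4 is in segment 0 (τ=3/4); S_0(τ)=-159685/70144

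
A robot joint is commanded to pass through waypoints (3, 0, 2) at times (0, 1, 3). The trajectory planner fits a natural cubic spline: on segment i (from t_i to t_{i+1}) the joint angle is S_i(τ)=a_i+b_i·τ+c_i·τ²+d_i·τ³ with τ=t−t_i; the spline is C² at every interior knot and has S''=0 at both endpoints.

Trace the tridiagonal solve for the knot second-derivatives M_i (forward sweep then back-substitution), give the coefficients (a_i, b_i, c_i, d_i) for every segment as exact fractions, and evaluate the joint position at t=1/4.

  seg 0: a=3 b=-11/3 c=0 d=2/3
  seg 1: a=0 b=-5/3 c=2 d=-1/3
S(1/4) = 67/32

Δ: Δ0=-3, Δ1=1
row 1: diag=6, rhs=24; c'=1/3, d'=4
back: M1=4
M: M0=0, M1=4, M2=0
seg 0: a=3, c=M0/2=0, d=(M1−M0)/(6·1)=2/3, b=Δ0−h0·(2M0+M1)/6=-11/3
seg 1: a=0, c=M1/2=2, d=(M2−M1)/(6·2)=-1/3, b=Δ1−h1·(2M1+M2)/6=-5/3
t_q=1/4 → seg 0, τ=1/4; S=3+-11/3·τ+0·τ²+2/3·τ³=67/32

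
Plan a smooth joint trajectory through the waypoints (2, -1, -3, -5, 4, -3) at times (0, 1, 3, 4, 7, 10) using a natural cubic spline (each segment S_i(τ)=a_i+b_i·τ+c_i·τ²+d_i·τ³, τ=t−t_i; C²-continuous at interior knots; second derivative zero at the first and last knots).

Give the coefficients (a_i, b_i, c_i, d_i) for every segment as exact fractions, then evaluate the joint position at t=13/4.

Δ: Δ0=-3, Δ1=-1, Δ2=-2, Δ3=3, Δ4=-7/3
row 1: diag=6, rhs=12; c'=1/3, d'=2
row 2: denom=6−2·1/3=16/3; d'=(-6−2·2)/(16/3)=-15/8
row 3: denom=8−1·3/16=125/16; d'=(30−1·-15/8)/(125/16)=102/25
row 4: denom=12−3·48/125=1356/125; d'=(-32−3·102/25)/(1356/125)=-2765/678
back: M4=-2765/678
back: M3=102/25−48/125·-2765/678=638/113
back: M2=-15/8−3/16·638/113=-663/226
back: M1=2−1/3·-663/226=673/226
M: M0=0, M1=673/226, M2=-663/226, M3=638/113, M4=-2765/678, M5=0
seg 0: a=2, c=M0/2=0, d=(M1−M0)/(6·1)=673/1356, b=Δ0−h0·(2M0+M1)/6=-4741/1356
seg 1: a=-1, c=M1/2=673/452, d=(M2−M1)/(6·2)=-167/339, b=Δ1−h1·(2M1+M2)/6=-1361/678
seg 2: a=-3, c=M2/2=-663/452, d=(M3−M2)/(6·1)=1939/1356, b=Δ2−h2·(2M2+M3)/6=-1331/678
seg 3: a=-5, c=M3/2=319/113, d=(M4−M3)/(6·3)=-6593/12204, b=Δ3−h3·(2M3+M4)/6=-823/1356
seg 4: a=4, c=M4/2=-2765/1356, d=(M5−M4)/(6·3)=2765/12204, b=Δ4−h4·(2M4+M5)/6=1183/678
t_q=13/4 → seg 2, τ=1/4; S=-3+-1331/678·τ+-663/452·τ²+1939/1356·τ³=-102987/28928

  seg 0: a=2 b=-4741/1356 c=0 d=673/1356
  seg 1: a=-1 b=-1361/678 c=673/452 d=-167/339
  seg 2: a=-3 b=-1331/678 c=-663/452 d=1939/1356
  seg 3: a=-5 b=-823/1356 c=319/113 d=-6593/12204
  seg 4: a=4 b=1183/678 c=-2765/1356 d=2765/12204
S(13/4) = -102987/28928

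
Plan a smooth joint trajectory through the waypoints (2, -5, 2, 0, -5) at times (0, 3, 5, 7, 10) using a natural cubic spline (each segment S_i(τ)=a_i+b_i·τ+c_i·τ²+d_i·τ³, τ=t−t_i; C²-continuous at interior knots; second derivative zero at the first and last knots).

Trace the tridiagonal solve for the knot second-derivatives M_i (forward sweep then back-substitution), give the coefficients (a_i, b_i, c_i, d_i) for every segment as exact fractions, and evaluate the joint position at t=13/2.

  seg 0: a=2 b=-409/90 c=0 d=199/810
  seg 1: a=-5 b=94/45 c=199/90 d=-271/360
  seg 2: a=2 b=19/10 c=-83/36 d=77/180
  seg 3: a=0 b=-197/90 c=47/180 d=-47/1620
S(13/2) = 177/160

Δ: Δ0=-7/3, Δ1=7/2, Δ2=-1, Δ3=-5/3
row 1: diag=10, rhs=35; c'=1/5, d'=7/2
row 2: denom=8−2·1/5=38/5; d'=(-27−2·7/2)/(38/5)=-85/19
row 3: denom=10−2·5/19=180/19; d'=(-4−2·-85/19)/(180/19)=47/90
back: M3=47/90
back: M2=-85/19−5/19·47/90=-83/18
back: M1=7/2−1/5·-83/18=199/45
M: M0=0, M1=199/45, M2=-83/18, M3=47/90, M4=0
seg 0: a=2, c=M0/2=0, d=(M1−M0)/(6·3)=199/810, b=Δ0−h0·(2M0+M1)/6=-409/90
seg 1: a=-5, c=M1/2=199/90, d=(M2−M1)/(6·2)=-271/360, b=Δ1−h1·(2M1+M2)/6=94/45
seg 2: a=2, c=M2/2=-83/36, d=(M3−M2)/(6·2)=77/180, b=Δ2−h2·(2M2+M3)/6=19/10
seg 3: a=0, c=M3/2=47/180, d=(M4−M3)/(6·3)=-47/1620, b=Δ3−h3·(2M3+M4)/6=-197/90
t_q=13/2 → seg 2, τ=3/2; S=2+19/10·τ+-83/36·τ²+77/180·τ³=177/160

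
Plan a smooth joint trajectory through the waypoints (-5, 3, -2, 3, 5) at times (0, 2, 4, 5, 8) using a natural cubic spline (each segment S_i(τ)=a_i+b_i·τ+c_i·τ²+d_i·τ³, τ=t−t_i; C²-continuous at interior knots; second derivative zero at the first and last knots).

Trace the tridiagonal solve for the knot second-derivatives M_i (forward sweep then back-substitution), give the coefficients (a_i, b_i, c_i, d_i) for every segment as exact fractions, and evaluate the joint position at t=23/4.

Δ: Δ0=4, Δ1=-5/2, Δ2=5, Δ3=2/3
row 1: diag=8, rhs=-39; c'=1/4, d'=-39/8
row 2: denom=6−2·1/4=11/2; d'=(45−2·-39/8)/(11/2)=219/22
row 3: denom=8−1·2/11=86/11; d'=(-26−1·219/22)/(86/11)=-791/172
back: M3=-791/172
back: M2=219/22−2/11·-791/172=464/43
back: M1=-39/8−1/4·464/43=-2605/344
M: M0=0, M1=-2605/344, M2=464/43, M3=-791/172, M4=0
seg 0: a=-5, c=M0/2=0, d=(M1−M0)/(6·2)=-2605/4128, b=Δ0−h0·(2M0+M1)/6=6733/1032
seg 1: a=3, c=M1/2=-2605/688, d=(M2−M1)/(6·2)=6317/4128, b=Δ1−h1·(2M1+M2)/6=-541/516
seg 2: a=-2, c=M2/2=232/43, d=(M3−M2)/(6·1)=-2647/1032, b=Δ2−h2·(2M2+M3)/6=2239/1032
seg 3: a=3, c=M3/2=-791/344, d=(M4−M3)/(6·3)=791/3096, b=Δ3−h3·(2M3+M4)/6=2717/516
t_q=23/4 → seg 3, τ=3/4; S=3+2717/516·τ+-791/344·τ²+791/3096·τ³=126889/22016

  seg 0: a=-5 b=6733/1032 c=0 d=-2605/4128
  seg 1: a=3 b=-541/516 c=-2605/688 d=6317/4128
  seg 2: a=-2 b=2239/1032 c=232/43 d=-2647/1032
  seg 3: a=3 b=2717/516 c=-791/344 d=791/3096
S(23/4) = 126889/22016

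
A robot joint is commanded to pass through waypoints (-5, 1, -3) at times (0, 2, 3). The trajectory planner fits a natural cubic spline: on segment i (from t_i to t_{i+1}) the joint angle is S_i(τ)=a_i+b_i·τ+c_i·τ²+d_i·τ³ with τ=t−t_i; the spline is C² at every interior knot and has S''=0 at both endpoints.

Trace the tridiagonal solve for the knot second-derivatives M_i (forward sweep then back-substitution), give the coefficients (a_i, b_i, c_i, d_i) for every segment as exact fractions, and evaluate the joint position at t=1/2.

  seg 0: a=-5 b=16/3 c=0 d=-7/12
  seg 1: a=1 b=-5/3 c=-7/2 d=7/6
S(1/2) = -77/32

Δ: Δ0=3, Δ1=-4
row 1: diag=6, rhs=-42; c'=1/6, d'=-7
back: M1=-7
M: M0=0, M1=-7, M2=0
seg 0: a=-5, c=M0/2=0, d=(M1−M0)/(6·2)=-7/12, b=Δ0−h0·(2M0+M1)/6=16/3
seg 1: a=1, c=M1/2=-7/2, d=(M2−M1)/(6·1)=7/6, b=Δ1−h1·(2M1+M2)/6=-5/3
t_q=1/2 → seg 0, τ=1/2; S=-5+16/3·τ+0·τ²+-7/12·τ³=-77/32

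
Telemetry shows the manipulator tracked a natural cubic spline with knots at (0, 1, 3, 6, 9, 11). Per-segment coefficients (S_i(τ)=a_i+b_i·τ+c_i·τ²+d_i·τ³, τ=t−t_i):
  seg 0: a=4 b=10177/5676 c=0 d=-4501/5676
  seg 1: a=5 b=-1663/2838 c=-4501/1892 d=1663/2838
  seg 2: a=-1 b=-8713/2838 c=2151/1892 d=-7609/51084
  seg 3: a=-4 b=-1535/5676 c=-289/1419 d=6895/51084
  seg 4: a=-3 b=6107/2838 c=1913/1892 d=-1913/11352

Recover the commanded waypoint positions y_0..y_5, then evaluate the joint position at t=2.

y_0=4 y_1=5 y_2=-1 y_3=-4 y_4=-3 y_5=4
S(2) = 4959/1892

y_0 = S_0(0) = a_0 = 4
y_1 = S_1(0) = a_1 = 5
y_2 = S_2(0) = a_2 = -1
y_3 = S_3(0) = a_3 = -4
y_4 = S_4(0) = a_4 = -3
y_5 = S_4(2) = 4
t_q=2 is in segment 1 (τ=1); S_1(τ)=4959/1892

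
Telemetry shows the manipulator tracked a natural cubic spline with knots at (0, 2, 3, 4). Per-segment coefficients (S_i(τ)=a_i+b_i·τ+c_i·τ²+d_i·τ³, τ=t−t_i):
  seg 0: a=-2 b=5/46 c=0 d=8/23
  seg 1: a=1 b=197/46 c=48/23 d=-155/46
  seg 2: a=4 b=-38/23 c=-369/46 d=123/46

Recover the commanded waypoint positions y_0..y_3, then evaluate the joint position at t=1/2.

y_0=-2 y_1=1 y_2=4 y_3=-3
S(1/2) = -175/92

y_0 = S_0(0) = a_0 = -2
y_1 = S_1(0) = a_1 = 1
y_2 = S_2(0) = a_2 = 4
y_3 = S_2(1) = -3
t_q=1/2 is in segment 0 (τ=1/2); S_0(τ)=-175/92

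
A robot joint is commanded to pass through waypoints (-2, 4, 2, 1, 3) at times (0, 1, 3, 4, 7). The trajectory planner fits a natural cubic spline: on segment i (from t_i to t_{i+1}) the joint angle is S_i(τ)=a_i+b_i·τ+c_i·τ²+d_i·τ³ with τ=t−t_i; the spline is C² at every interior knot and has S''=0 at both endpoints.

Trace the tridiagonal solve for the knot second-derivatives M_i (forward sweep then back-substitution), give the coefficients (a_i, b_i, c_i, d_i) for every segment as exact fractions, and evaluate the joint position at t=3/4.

  seg 0: a=-2 b=5477/750 c=0 d=-977/750
  seg 1: a=4 b=1273/375 c=-977/250 d=1283/1500
  seg 2: a=2 b=-148/75 c=153/125 d=-94/375
  seg 3: a=1 b=-104/375 c=59/125 d=-59/1125
S(3/4) = 46839/16000

Δ: Δ0=6, Δ1=-1, Δ2=-1, Δ3=2/3
row 1: diag=6, rhs=-42; c'=1/3, d'=-7
row 2: denom=6−2·1/3=16/3; d'=(0−2·-7)/(16/3)=21/8
row 3: denom=8−1·3/16=125/16; d'=(10−1·21/8)/(125/16)=118/125
back: M3=118/125
back: M2=21/8−3/16·118/125=306/125
back: M1=-7−1/3·306/125=-977/125
M: M0=0, M1=-977/125, M2=306/125, M3=118/125, M4=0
seg 0: a=-2, c=M0/2=0, d=(M1−M0)/(6·1)=-977/750, b=Δ0−h0·(2M0+M1)/6=5477/750
seg 1: a=4, c=M1/2=-977/250, d=(M2−M1)/(6·2)=1283/1500, b=Δ1−h1·(2M1+M2)/6=1273/375
seg 2: a=2, c=M2/2=153/125, d=(M3−M2)/(6·1)=-94/375, b=Δ2−h2·(2M2+M3)/6=-148/75
seg 3: a=1, c=M3/2=59/125, d=(M4−M3)/(6·3)=-59/1125, b=Δ3−h3·(2M3+M4)/6=-104/375
t_q=3/4 → seg 0, τ=3/4; S=-2+5477/750·τ+0·τ²+-977/750·τ³=46839/16000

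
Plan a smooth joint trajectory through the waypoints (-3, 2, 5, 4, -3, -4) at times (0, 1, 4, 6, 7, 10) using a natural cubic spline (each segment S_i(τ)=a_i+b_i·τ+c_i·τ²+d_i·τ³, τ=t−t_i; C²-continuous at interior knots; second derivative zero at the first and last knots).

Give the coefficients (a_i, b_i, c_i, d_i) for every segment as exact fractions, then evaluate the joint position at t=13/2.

Δ: Δ0=5, Δ1=1, Δ2=-1/2, Δ3=-7, Δ4=-1/3
row 1: diag=8, rhs=-24; c'=3/8, d'=-3
row 2: denom=10−3·3/8=71/8; d'=(-9−3·-3)/(71/8)=0
row 3: denom=6−2·16/71=394/71; d'=(-39−2·0)/(394/71)=-2769/394
row 4: denom=8−1·71/394=3081/394; d'=(40−1·-2769/394)/(3081/394)=18529/3081
back: M4=18529/3081
back: M3=-2769/394−71/394·18529/3081=-24992/3081
back: M2=0−16/71·-24992/3081=5632/3081
back: M1=-3−3/8·5632/3081=-3785/1027
M: M0=0, M1=-3785/1027, M2=5632/3081, M3=-24992/3081, M4=18529/3081, M5=0
seg 0: a=-3, c=M0/2=0, d=(M1−M0)/(6·1)=-3785/6162, b=Δ0−h0·(2M0+M1)/6=34595/6162
seg 1: a=2, c=M1/2=-3785/2054, d=(M2−M1)/(6·3)=16987/55458, b=Δ1−h1·(2M1+M2)/6=11620/3081
seg 2: a=5, c=M2/2=2816/3081, d=(M3−M2)/(6·2)=-2552/3081, b=Δ2−h2·(2M2+M3)/6=467/474
seg 3: a=4, c=M3/2=-12496/3081, d=(M4−M3)/(6·1)=14507/6162, b=Δ3−h3·(2M3+M4)/6=-10883/2054
seg 4: a=-3, c=M4/2=18529/6162, d=(M5−M4)/(6·3)=-18529/55458, b=Δ4−h4·(2M4+M5)/6=-19556/3081
t_q=13/2 → seg 3, τ=1/2; S=4+-10883/2054·τ+-12496/3081·τ²+14507/6162·τ³=31111/49296

  seg 0: a=-3 b=34595/6162 c=0 d=-3785/6162
  seg 1: a=2 b=11620/3081 c=-3785/2054 d=16987/55458
  seg 2: a=5 b=467/474 c=2816/3081 d=-2552/3081
  seg 3: a=4 b=-10883/2054 c=-12496/3081 d=14507/6162
  seg 4: a=-3 b=-19556/3081 c=18529/6162 d=-18529/55458
S(13/2) = 31111/49296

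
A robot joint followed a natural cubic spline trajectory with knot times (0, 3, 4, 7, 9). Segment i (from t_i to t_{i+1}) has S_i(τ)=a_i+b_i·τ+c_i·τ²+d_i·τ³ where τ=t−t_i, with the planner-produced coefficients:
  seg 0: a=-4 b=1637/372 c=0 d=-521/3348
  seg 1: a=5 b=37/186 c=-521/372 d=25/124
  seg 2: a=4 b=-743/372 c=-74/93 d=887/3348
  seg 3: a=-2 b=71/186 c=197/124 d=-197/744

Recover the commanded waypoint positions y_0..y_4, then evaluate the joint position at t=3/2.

y_0 = S_0(0) = a_0 = -4
y_1 = S_1(0) = a_1 = 5
y_2 = S_2(0) = a_2 = 4
y_3 = S_3(0) = a_3 = -2
y_4 = S_3(2) = 3
t_q=3/2 is in segment 0 (τ=3/2); S_0(τ)=2059/992

y_0=-4 y_1=5 y_2=4 y_3=-2 y_4=3
S(3/2) = 2059/992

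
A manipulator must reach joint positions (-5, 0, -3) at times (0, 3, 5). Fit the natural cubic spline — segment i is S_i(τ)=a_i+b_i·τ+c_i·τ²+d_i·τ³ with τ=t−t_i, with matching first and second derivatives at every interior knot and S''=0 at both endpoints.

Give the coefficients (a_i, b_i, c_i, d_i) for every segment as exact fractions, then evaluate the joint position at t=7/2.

  seg 0: a=-5 b=157/60 c=0 d=-19/180
  seg 1: a=0 b=-7/30 c=-19/20 d=19/120
S(7/2) = -107/320

Δ: Δ0=5/3, Δ1=-3/2
row 1: diag=10, rhs=-19; c'=1/5, d'=-19/10
back: M1=-19/10
M: M0=0, M1=-19/10, M2=0
seg 0: a=-5, c=M0/2=0, d=(M1−M0)/(6·3)=-19/180, b=Δ0−h0·(2M0+M1)/6=157/60
seg 1: a=0, c=M1/2=-19/20, d=(M2−M1)/(6·2)=19/120, b=Δ1−h1·(2M1+M2)/6=-7/30
t_q=7/2 → seg 1, τ=1/2; S=0+-7/30·τ+-19/20·τ²+19/120·τ³=-107/320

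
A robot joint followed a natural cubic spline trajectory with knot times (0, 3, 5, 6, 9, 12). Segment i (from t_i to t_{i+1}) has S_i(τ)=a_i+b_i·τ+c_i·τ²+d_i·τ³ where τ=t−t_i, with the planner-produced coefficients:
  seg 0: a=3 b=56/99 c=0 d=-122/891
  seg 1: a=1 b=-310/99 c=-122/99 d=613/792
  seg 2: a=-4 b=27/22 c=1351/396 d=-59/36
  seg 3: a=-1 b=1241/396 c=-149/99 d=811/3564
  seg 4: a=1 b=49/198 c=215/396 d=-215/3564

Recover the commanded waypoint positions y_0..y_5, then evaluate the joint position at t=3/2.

y_0 = S_0(0) = a_0 = 3
y_1 = S_1(0) = a_1 = 1
y_2 = S_2(0) = a_2 = -4
y_3 = S_3(0) = a_3 = -1
y_4 = S_4(0) = a_4 = 1
y_5 = S_4(3) = 5
t_q=3/2 is in segment 0 (τ=3/2); S_0(τ)=149/44

y_0=3 y_1=1 y_2=-4 y_3=-1 y_4=1 y_5=5
S(3/2) = 149/44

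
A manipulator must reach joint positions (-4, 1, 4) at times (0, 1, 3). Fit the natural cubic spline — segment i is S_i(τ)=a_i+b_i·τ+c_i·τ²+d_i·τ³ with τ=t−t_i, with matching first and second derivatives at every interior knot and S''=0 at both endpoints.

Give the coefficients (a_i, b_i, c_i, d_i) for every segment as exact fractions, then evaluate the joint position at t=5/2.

  seg 0: a=-4 b=67/12 c=0 d=-7/12
  seg 1: a=1 b=23/6 c=-7/4 d=7/24
S(5/2) = 243/64

Δ: Δ0=5, Δ1=3/2
row 1: diag=6, rhs=-21; c'=1/3, d'=-7/2
back: M1=-7/2
M: M0=0, M1=-7/2, M2=0
seg 0: a=-4, c=M0/2=0, d=(M1−M0)/(6·1)=-7/12, b=Δ0−h0·(2M0+M1)/6=67/12
seg 1: a=1, c=M1/2=-7/4, d=(M2−M1)/(6·2)=7/24, b=Δ1−h1·(2M1+M2)/6=23/6
t_q=5/2 → seg 1, τ=3/2; S=1+23/6·τ+-7/4·τ²+7/24·τ³=243/64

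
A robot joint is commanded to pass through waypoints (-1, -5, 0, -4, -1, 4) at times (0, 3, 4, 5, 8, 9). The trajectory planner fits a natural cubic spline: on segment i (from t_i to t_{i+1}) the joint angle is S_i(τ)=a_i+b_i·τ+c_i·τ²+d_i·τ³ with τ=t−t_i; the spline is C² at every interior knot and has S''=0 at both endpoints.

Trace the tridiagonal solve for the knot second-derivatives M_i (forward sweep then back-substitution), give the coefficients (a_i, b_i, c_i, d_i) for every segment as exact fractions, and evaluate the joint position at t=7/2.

  seg 0: a=-1 b=-2595/547 c=0 d=5597/14769
  seg 1: a=-5 b=3002/547 c=5597/1641 d=-6398/1641
  seg 2: a=0 b=1006/1641 c=-13597/1641 d=2009/547
  seg 3: a=-4 b=-8107/1641 c=4484/1641 d=-3704/14769
  seg 4: a=-1 b=7685/1641 c=260/547 d=-260/1641
S(7/2) = -6205/3282

Δ: Δ0=-4/3, Δ1=5, Δ2=-4, Δ3=1, Δ4=5
row 1: diag=8, rhs=38; c'=1/8, d'=19/4
row 2: denom=4−1·1/8=31/8; d'=(-54−1·19/4)/(31/8)=-470/31
row 3: denom=8−1·8/31=240/31; d'=(30−1·-470/31)/(240/31)=35/6
row 4: denom=8−3·31/80=547/80; d'=(24−3·35/6)/(547/80)=520/547
back: M4=520/547
back: M3=35/6−31/80·520/547=8968/1641
back: M2=-470/31−8/31·8968/1641=-27194/1641
back: M1=19/4−1/8·-27194/1641=11194/1641
M: M0=0, M1=11194/1641, M2=-27194/1641, M3=8968/1641, M4=520/547, M5=0
seg 0: a=-1, c=M0/2=0, d=(M1−M0)/(6·3)=5597/14769, b=Δ0−h0·(2M0+M1)/6=-2595/547
seg 1: a=-5, c=M1/2=5597/1641, d=(M2−M1)/(6·1)=-6398/1641, b=Δ1−h1·(2M1+M2)/6=3002/547
seg 2: a=0, c=M2/2=-13597/1641, d=(M3−M2)/(6·1)=2009/547, b=Δ2−h2·(2M2+M3)/6=1006/1641
seg 3: a=-4, c=M3/2=4484/1641, d=(M4−M3)/(6·3)=-3704/14769, b=Δ3−h3·(2M3+M4)/6=-8107/1641
seg 4: a=-1, c=M4/2=260/547, d=(M5−M4)/(6·1)=-260/1641, b=Δ4−h4·(2M4+M5)/6=7685/1641
t_q=7/2 → seg 1, τ=1/2; S=-5+3002/547·τ+5597/1641·τ²+-6398/1641·τ³=-6205/3282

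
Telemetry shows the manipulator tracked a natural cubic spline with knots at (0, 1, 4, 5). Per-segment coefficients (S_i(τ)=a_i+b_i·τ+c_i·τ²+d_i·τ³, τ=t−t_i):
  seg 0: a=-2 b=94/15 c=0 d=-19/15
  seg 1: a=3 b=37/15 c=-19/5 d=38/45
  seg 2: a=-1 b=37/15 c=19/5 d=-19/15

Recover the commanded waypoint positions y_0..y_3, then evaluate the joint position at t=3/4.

y_0 = S_0(0) = a_0 = -2
y_1 = S_1(0) = a_1 = 3
y_2 = S_2(0) = a_2 = -1
y_3 = S_2(1) = 4
t_q=3/4 is in segment 0 (τ=3/4); S_0(τ)=693/320

y_0=-2 y_1=3 y_2=-1 y_3=4
S(3/4) = 693/320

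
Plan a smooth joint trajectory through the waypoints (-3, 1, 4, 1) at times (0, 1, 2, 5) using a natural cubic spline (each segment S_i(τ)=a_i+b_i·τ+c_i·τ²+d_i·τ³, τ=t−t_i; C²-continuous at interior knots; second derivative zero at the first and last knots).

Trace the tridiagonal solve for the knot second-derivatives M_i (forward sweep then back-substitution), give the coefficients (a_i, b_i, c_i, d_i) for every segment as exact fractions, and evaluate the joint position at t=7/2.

Δ: Δ0=4, Δ1=3, Δ2=-1
row 1: diag=4, rhs=-6; c'=1/4, d'=-3/2
row 2: denom=8−1·1/4=31/4; d'=(-24−1·-3/2)/(31/4)=-90/31
back: M2=-90/31
back: M1=-3/2−1/4·-90/31=-24/31
M: M0=0, M1=-24/31, M2=-90/31, M3=0
seg 0: a=-3, c=M0/2=0, d=(M1−M0)/(6·1)=-4/31, b=Δ0−h0·(2M0+M1)/6=128/31
seg 1: a=1, c=M1/2=-12/31, d=(M2−M1)/(6·1)=-11/31, b=Δ1−h1·(2M1+M2)/6=116/31
seg 2: a=4, c=M2/2=-45/31, d=(M3−M2)/(6·3)=5/31, b=Δ2−h2·(2M2+M3)/6=59/31
t_q=7/2 → seg 2, τ=3/2; S=4+59/31·τ+-45/31·τ²+5/31·τ³=1025/248

  seg 0: a=-3 b=128/31 c=0 d=-4/31
  seg 1: a=1 b=116/31 c=-12/31 d=-11/31
  seg 2: a=4 b=59/31 c=-45/31 d=5/31
S(7/2) = 1025/248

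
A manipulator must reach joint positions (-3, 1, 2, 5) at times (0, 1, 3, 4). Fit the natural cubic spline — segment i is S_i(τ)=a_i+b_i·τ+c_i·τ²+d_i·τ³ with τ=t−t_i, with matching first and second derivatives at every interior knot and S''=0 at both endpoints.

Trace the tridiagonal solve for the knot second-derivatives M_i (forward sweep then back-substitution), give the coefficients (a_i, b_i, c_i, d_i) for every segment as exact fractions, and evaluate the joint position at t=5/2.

  seg 0: a=-3 b=77/16 c=0 d=-13/16
  seg 1: a=1 b=19/8 c=-39/16 d=3/4
  seg 2: a=2 b=13/8 c=33/16 d=-11/16
S(5/2) = 103/64

Δ: Δ0=4, Δ1=1/2, Δ2=3
row 1: diag=6, rhs=-21; c'=1/3, d'=-7/2
row 2: denom=6−2·1/3=16/3; d'=(15−2·-7/2)/(16/3)=33/8
back: M2=33/8
back: M1=-7/2−1/3·33/8=-39/8
M: M0=0, M1=-39/8, M2=33/8, M3=0
seg 0: a=-3, c=M0/2=0, d=(M1−M0)/(6·1)=-13/16, b=Δ0−h0·(2M0+M1)/6=77/16
seg 1: a=1, c=M1/2=-39/16, d=(M2−M1)/(6·2)=3/4, b=Δ1−h1·(2M1+M2)/6=19/8
seg 2: a=2, c=M2/2=33/16, d=(M3−M2)/(6·1)=-11/16, b=Δ2−h2·(2M2+M3)/6=13/8
t_q=5/2 → seg 1, τ=3/2; S=1+19/8·τ+-39/16·τ²+3/4·τ³=103/64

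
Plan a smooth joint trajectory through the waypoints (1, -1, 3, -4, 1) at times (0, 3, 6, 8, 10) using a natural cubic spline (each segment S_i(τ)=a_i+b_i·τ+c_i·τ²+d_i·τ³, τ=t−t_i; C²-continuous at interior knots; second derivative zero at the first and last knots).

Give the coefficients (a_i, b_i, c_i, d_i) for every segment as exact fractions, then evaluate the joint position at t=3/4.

  seg 0: a=1 b=-184/105 c=0 d=38/315
  seg 1: a=-1 b=158/105 c=38/35 d=-8/21
  seg 2: a=3 b=-34/15 c=-82/35 d=145/168
  seg 3: a=-4 b=-269/210 c=397/140 d=-397/840
S(3/4) = -59/224

Δ: Δ0=-2/3, Δ1=4/3, Δ2=-7/2, Δ3=5/2
row 1: diag=12, rhs=12; c'=1/4, d'=1
row 2: denom=10−3·1/4=37/4; d'=(-29−3·1)/(37/4)=-128/37
row 3: denom=8−2·8/37=280/37; d'=(36−2·-128/37)/(280/37)=397/70
back: M3=397/70
back: M2=-128/37−8/37·397/70=-164/35
back: M1=1−1/4·-164/35=76/35
M: M0=0, M1=76/35, M2=-164/35, M3=397/70, M4=0
seg 0: a=1, c=M0/2=0, d=(M1−M0)/(6·3)=38/315, b=Δ0−h0·(2M0+M1)/6=-184/105
seg 1: a=-1, c=M1/2=38/35, d=(M2−M1)/(6·3)=-8/21, b=Δ1−h1·(2M1+M2)/6=158/105
seg 2: a=3, c=M2/2=-82/35, d=(M3−M2)/(6·2)=145/168, b=Δ2−h2·(2M2+M3)/6=-34/15
seg 3: a=-4, c=M3/2=397/140, d=(M4−M3)/(6·2)=-397/840, b=Δ3−h3·(2M3+M4)/6=-269/210
t_q=3/4 → seg 0, τ=3/4; S=1+-184/105·τ+0·τ²+38/315·τ³=-59/224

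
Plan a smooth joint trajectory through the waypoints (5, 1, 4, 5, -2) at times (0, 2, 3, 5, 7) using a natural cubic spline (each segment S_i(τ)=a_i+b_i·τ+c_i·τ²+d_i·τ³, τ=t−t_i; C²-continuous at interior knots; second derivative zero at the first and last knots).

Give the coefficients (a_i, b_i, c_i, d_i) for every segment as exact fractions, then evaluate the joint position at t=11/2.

Δ: Δ0=-2, Δ1=3, Δ2=1/2, Δ3=-7/2
row 1: diag=6, rhs=30; c'=1/6, d'=5
row 2: denom=6−1·1/6=35/6; d'=(-15−1·5)/(35/6)=-24/7
row 3: denom=8−2·12/35=256/35; d'=(-24−2·-24/7)/(256/35)=-75/32
back: M3=-75/32
back: M2=-24/7−12/35·-75/32=-21/8
back: M1=5−1/6·-21/8=87/16
M: M0=0, M1=87/16, M2=-21/8, M3=-75/32, M4=0
seg 0: a=5, c=M0/2=0, d=(M1−M0)/(6·2)=29/64, b=Δ0−h0·(2M0+M1)/6=-61/16
seg 1: a=1, c=M1/2=87/32, d=(M2−M1)/(6·1)=-43/32, b=Δ1−h1·(2M1+M2)/6=13/8
seg 2: a=4, c=M2/2=-21/16, d=(M3−M2)/(6·2)=3/128, b=Δ2−h2·(2M2+M3)/6=97/32
seg 3: a=5, c=M3/2=-75/64, d=(M4−M3)/(6·2)=25/128, b=Δ3−h3·(2M3+M4)/6=-31/16
t_q=11/2 → seg 3, τ=1/2; S=5+-31/16·τ+-75/64·τ²+25/128·τ³=3853/1024

  seg 0: a=5 b=-61/16 c=0 d=29/64
  seg 1: a=1 b=13/8 c=87/32 d=-43/32
  seg 2: a=4 b=97/32 c=-21/16 d=3/128
  seg 3: a=5 b=-31/16 c=-75/64 d=25/128
S(11/2) = 3853/1024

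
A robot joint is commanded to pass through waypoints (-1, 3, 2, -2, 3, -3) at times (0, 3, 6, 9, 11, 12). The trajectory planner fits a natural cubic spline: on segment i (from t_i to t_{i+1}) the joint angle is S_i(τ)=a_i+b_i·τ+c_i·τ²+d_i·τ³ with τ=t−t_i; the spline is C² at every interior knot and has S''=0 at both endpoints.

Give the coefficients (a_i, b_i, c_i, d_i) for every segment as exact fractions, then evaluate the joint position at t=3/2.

  seg 0: a=-1 b=1787/1152 c=0 d=-251/10368
  seg 1: a=3 b=517/576 c=-251/1152 d=-665/10368
  seg 2: a=2 b=-2467/1152 c=-229/288 d=3679/10368
  seg 3: a=-2 b=1537/576 c=307/128 d=-715/576
  seg 4: a=3 b=-1517/576 c=-1939/384 d=1939/1152
S(3/2) = 1275/1024

Δ: Δ0=4/3, Δ1=-1/3, Δ2=-4/3, Δ3=5/2, Δ4=-6
row 1: diag=12, rhs=-10; c'=1/4, d'=-5/6
row 2: denom=12−3·1/4=45/4; d'=(-6−3·-5/6)/(45/4)=-14/45
row 3: denom=10−3·4/15=46/5; d'=(23−3·-14/45)/(46/5)=359/138
row 4: denom=6−2·5/23=128/23; d'=(-51−2·359/138)/(128/23)=-1939/192
back: M4=-1939/192
back: M3=359/138−5/23·-1939/192=307/64
back: M2=-14/45−4/15·307/64=-229/144
back: M1=-5/6−1/4·-229/144=-251/576
M: M0=0, M1=-251/576, M2=-229/144, M3=307/64, M4=-1939/192, M5=0
seg 0: a=-1, c=M0/2=0, d=(M1−M0)/(6·3)=-251/10368, b=Δ0−h0·(2M0+M1)/6=1787/1152
seg 1: a=3, c=M1/2=-251/1152, d=(M2−M1)/(6·3)=-665/10368, b=Δ1−h1·(2M1+M2)/6=517/576
seg 2: a=2, c=M2/2=-229/288, d=(M3−M2)/(6·3)=3679/10368, b=Δ2−h2·(2M2+M3)/6=-2467/1152
seg 3: a=-2, c=M3/2=307/128, d=(M4−M3)/(6·2)=-715/576, b=Δ3−h3·(2M3+M4)/6=1537/576
seg 4: a=3, c=M4/2=-1939/384, d=(M5−M4)/(6·1)=1939/1152, b=Δ4−h4·(2M4+M5)/6=-1517/576
t_q=3/2 → seg 0, τ=3/2; S=-1+1787/1152·τ+0·τ²+-251/10368·τ³=1275/1024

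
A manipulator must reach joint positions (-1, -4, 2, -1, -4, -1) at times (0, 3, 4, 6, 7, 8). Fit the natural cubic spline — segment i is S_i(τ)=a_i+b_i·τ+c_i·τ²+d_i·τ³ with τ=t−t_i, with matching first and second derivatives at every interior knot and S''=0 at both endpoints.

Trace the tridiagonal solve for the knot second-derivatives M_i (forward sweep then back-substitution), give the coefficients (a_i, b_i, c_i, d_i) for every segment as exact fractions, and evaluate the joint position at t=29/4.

  seg 0: a=-1 b=-7921/1906 c=0 d=2005/5718
  seg 1: a=-4 b=5062/953 c=6015/1906 d=-4703/1906
  seg 2: a=2 b=8045/1906 c=-4047/953 d=1321/1906
  seg 3: a=-1 b=-8479/1906 c=-84/953 d=2929/1906
  seg 4: a=-4 b=-14/953 c=8619/1906 d=-2873/1906
S(29/4) = -456781/121984

Δ: Δ0=-1, Δ1=6, Δ2=-3/2, Δ3=-3, Δ4=3
row 1: diag=8, rhs=42; c'=1/8, d'=21/4
row 2: denom=6−1·1/8=47/8; d'=(-45−1·21/4)/(47/8)=-402/47
row 3: denom=6−2·16/47=250/47; d'=(-9−2·-402/47)/(250/47)=381/250
row 4: denom=4−1·47/250=953/250; d'=(36−1·381/250)/(953/250)=8619/953
back: M4=8619/953
back: M3=381/250−47/250·8619/953=-168/953
back: M2=-402/47−16/47·-168/953=-8094/953
back: M1=21/4−1/8·-8094/953=6015/953
M: M0=0, M1=6015/953, M2=-8094/953, M3=-168/953, M4=8619/953, M5=0
seg 0: a=-1, c=M0/2=0, d=(M1−M0)/(6·3)=2005/5718, b=Δ0−h0·(2M0+M1)/6=-7921/1906
seg 1: a=-4, c=M1/2=6015/1906, d=(M2−M1)/(6·1)=-4703/1906, b=Δ1−h1·(2M1+M2)/6=5062/953
seg 2: a=2, c=M2/2=-4047/953, d=(M3−M2)/(6·2)=1321/1906, b=Δ2−h2·(2M2+M3)/6=8045/1906
seg 3: a=-1, c=M3/2=-84/953, d=(M4−M3)/(6·1)=2929/1906, b=Δ3−h3·(2M3+M4)/6=-8479/1906
seg 4: a=-4, c=M4/2=8619/1906, d=(M5−M4)/(6·1)=-2873/1906, b=Δ4−h4·(2M4+M5)/6=-14/953
t_q=29/4 → seg 4, τ=1/4; S=-4+-14/953·τ+8619/1906·τ²+-2873/1906·τ³=-456781/121984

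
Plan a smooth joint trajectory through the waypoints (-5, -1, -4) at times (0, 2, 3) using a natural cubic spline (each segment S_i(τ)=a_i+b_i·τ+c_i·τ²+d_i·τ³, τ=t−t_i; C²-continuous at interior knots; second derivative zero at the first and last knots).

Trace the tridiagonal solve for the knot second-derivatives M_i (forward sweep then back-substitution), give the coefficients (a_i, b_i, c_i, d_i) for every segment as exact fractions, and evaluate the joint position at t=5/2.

Δ: Δ0=2, Δ1=-3
row 1: diag=6, rhs=-30; c'=1/6, d'=-5
back: M1=-5
M: M0=0, M1=-5, M2=0
seg 0: a=-5, c=M0/2=0, d=(M1−M0)/(6·2)=-5/12, b=Δ0−h0·(2M0+M1)/6=11/3
seg 1: a=-1, c=M1/2=-5/2, d=(M2−M1)/(6·1)=5/6, b=Δ1−h1·(2M1+M2)/6=-4/3
t_q=5/2 → seg 1, τ=1/2; S=-1+-4/3·τ+-5/2·τ²+5/6·τ³=-35/16

  seg 0: a=-5 b=11/3 c=0 d=-5/12
  seg 1: a=-1 b=-4/3 c=-5/2 d=5/6
S(5/2) = -35/16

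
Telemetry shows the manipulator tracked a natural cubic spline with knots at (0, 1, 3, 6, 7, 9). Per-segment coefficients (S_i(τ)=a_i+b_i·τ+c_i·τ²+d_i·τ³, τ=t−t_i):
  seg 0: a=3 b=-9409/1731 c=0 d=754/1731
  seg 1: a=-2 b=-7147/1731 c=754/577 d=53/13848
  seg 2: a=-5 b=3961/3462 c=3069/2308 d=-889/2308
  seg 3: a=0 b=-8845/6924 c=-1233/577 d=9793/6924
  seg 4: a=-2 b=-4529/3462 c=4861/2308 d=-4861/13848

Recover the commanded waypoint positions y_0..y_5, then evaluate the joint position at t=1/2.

y_0=3 y_1=-2 y_2=-5 y_3=0 y_4=-2 y_5=1
S(1/2) = 777/2308

y_0 = S_0(0) = a_0 = 3
y_1 = S_1(0) = a_1 = -2
y_2 = S_2(0) = a_2 = -5
y_3 = S_3(0) = a_3 = 0
y_4 = S_4(0) = a_4 = -2
y_5 = S_4(2) = 1
t_q=1/2 is in segment 0 (τ=1/2); S_0(τ)=777/2308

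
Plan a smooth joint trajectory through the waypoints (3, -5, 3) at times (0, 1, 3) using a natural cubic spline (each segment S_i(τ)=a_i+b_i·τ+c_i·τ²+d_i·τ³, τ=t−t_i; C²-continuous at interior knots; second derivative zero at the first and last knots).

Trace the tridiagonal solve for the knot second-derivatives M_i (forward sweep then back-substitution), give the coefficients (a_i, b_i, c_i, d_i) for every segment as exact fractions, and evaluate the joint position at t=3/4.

Δ: Δ0=-8, Δ1=4
row 1: diag=6, rhs=72; c'=1/3, d'=12
back: M1=12
M: M0=0, M1=12, M2=0
seg 0: a=3, c=M0/2=0, d=(M1−M0)/(6·1)=2, b=Δ0−h0·(2M0+M1)/6=-10
seg 1: a=-5, c=M1/2=6, d=(M2−M1)/(6·2)=-1, b=Δ1−h1·(2M1+M2)/6=-4
t_q=3/4 → seg 0, τ=3/4; S=3+-10·τ+0·τ²+2·τ³=-117/32

  seg 0: a=3 b=-10 c=0 d=2
  seg 1: a=-5 b=-4 c=6 d=-1
S(3/4) = -117/32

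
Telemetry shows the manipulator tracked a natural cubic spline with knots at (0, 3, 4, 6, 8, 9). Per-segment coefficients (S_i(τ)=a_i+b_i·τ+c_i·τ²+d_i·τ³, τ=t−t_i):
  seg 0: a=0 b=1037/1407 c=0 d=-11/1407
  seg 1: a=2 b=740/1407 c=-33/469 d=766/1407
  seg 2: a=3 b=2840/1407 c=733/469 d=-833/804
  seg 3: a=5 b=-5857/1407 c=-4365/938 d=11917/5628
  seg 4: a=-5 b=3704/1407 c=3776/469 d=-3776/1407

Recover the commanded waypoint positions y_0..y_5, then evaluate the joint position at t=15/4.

y_0=0 y_1=2 y_2=3 y_3=5 y_4=-5 y_5=3
S(15/4) = 38789/15008

y_0 = S_0(0) = a_0 = 0
y_1 = S_1(0) = a_1 = 2
y_2 = S_2(0) = a_2 = 3
y_3 = S_3(0) = a_3 = 5
y_4 = S_4(0) = a_4 = -5
y_5 = S_4(1) = 3
t_q=15/4 is in segment 1 (τ=3/4); S_1(τ)=38789/15008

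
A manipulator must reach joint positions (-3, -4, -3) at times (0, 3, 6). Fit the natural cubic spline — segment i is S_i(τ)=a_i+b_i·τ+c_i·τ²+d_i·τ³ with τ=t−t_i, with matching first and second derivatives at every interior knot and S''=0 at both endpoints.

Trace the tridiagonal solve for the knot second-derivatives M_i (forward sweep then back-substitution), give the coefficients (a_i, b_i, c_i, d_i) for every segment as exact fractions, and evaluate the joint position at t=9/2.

Δ: Δ0=-1/3, Δ1=1/3
row 1: diag=12, rhs=4; c'=1/4, d'=1/3
back: M1=1/3
M: M0=0, M1=1/3, M2=0
seg 0: a=-3, c=M0/2=0, d=(M1−M0)/(6·3)=1/54, b=Δ0−h0·(2M0+M1)/6=-1/2
seg 1: a=-4, c=M1/2=1/6, d=(M2−M1)/(6·3)=-1/54, b=Δ1−h1·(2M1+M2)/6=0
t_q=9/2 → seg 1, τ=3/2; S=-4+0·τ+1/6·τ²+-1/54·τ³=-59/16

  seg 0: a=-3 b=-1/2 c=0 d=1/54
  seg 1: a=-4 b=0 c=1/6 d=-1/54
S(9/2) = -59/16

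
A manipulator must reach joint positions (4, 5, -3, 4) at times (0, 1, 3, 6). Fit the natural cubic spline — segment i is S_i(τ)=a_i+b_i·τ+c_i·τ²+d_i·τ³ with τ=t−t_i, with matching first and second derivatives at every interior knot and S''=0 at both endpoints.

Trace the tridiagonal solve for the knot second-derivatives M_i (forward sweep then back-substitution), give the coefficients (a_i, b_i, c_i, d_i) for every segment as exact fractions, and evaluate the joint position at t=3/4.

  seg 0: a=4 b=89/42 c=0 d=-47/42
  seg 1: a=5 b=-26/21 c=-47/14 d=83/84
  seg 2: a=-3 b=-59/21 c=18/7 d=-2/7
S(3/4) = 655/128

Δ: Δ0=1, Δ1=-4, Δ2=7/3
row 1: diag=6, rhs=-30; c'=1/3, d'=-5
row 2: denom=10−2·1/3=28/3; d'=(38−2·-5)/(28/3)=36/7
back: M2=36/7
back: M1=-5−1/3·36/7=-47/7
M: M0=0, M1=-47/7, M2=36/7, M3=0
seg 0: a=4, c=M0/2=0, d=(M1−M0)/(6·1)=-47/42, b=Δ0−h0·(2M0+M1)/6=89/42
seg 1: a=5, c=M1/2=-47/14, d=(M2−M1)/(6·2)=83/84, b=Δ1−h1·(2M1+M2)/6=-26/21
seg 2: a=-3, c=M2/2=18/7, d=(M3−M2)/(6·3)=-2/7, b=Δ2−h2·(2M2+M3)/6=-59/21
t_q=3/4 → seg 0, τ=3/4; S=4+89/42·τ+0·τ²+-47/42·τ³=655/128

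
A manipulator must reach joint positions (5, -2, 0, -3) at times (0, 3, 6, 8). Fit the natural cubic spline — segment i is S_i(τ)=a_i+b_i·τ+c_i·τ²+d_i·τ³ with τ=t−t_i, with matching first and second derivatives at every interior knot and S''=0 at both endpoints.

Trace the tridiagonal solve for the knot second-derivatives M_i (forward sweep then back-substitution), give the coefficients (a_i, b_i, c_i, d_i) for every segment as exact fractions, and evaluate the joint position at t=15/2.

  seg 0: a=5 b=-737/222 c=0 d=73/666
  seg 1: a=-2 b=-40/111 c=73/74 d=-143/666
  seg 2: a=0 b=-53/222 c=-35/37 d=35/222
S(15/2) = -1157/592

Δ: Δ0=-7/3, Δ1=2/3, Δ2=-3/2
row 1: diag=12, rhs=18; c'=1/4, d'=3/2
row 2: denom=10−3·1/4=37/4; d'=(-13−3·3/2)/(37/4)=-70/37
back: M2=-70/37
back: M1=3/2−1/4·-70/37=73/37
M: M0=0, M1=73/37, M2=-70/37, M3=0
seg 0: a=5, c=M0/2=0, d=(M1−M0)/(6·3)=73/666, b=Δ0−h0·(2M0+M1)/6=-737/222
seg 1: a=-2, c=M1/2=73/74, d=(M2−M1)/(6·3)=-143/666, b=Δ1−h1·(2M1+M2)/6=-40/111
seg 2: a=0, c=M2/2=-35/37, d=(M3−M2)/(6·2)=35/222, b=Δ2−h2·(2M2+M3)/6=-53/222
t_q=15/2 → seg 2, τ=3/2; S=0+-53/222·τ+-35/37·τ²+35/222·τ³=-1157/592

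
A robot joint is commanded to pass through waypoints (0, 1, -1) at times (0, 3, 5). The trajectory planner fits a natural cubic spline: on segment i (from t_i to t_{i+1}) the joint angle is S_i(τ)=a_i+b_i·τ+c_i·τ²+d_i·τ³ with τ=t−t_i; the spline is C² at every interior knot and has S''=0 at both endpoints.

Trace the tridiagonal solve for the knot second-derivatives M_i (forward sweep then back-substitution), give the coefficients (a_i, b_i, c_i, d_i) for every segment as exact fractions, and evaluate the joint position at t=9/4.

Δ: Δ0=1/3, Δ1=-1
row 1: diag=10, rhs=-8; c'=1/5, d'=-4/5
back: M1=-4/5
M: M0=0, M1=-4/5, M2=0
seg 0: a=0, c=M0/2=0, d=(M1−M0)/(6·3)=-2/45, b=Δ0−h0·(2M0+M1)/6=11/15
seg 1: a=1, c=M1/2=-2/5, d=(M2−M1)/(6·2)=1/15, b=Δ1−h1·(2M1+M2)/6=-7/15
t_q=9/4 → seg 0, τ=9/4; S=0+11/15·τ+0·τ²+-2/45·τ³=183/160

  seg 0: a=0 b=11/15 c=0 d=-2/45
  seg 1: a=1 b=-7/15 c=-2/5 d=1/15
S(9/4) = 183/160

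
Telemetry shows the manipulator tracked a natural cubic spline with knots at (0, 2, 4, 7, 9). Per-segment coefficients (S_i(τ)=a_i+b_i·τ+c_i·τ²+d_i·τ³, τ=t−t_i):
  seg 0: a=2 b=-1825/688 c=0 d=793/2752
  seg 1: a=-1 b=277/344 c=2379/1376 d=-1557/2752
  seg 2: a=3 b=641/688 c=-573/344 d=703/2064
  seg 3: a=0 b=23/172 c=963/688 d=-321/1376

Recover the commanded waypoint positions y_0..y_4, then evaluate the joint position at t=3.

y_0=2 y_1=-1 y_2=3 y_3=0 y_4=4
S(3) = 2665/2752

y_0 = S_0(0) = a_0 = 2
y_1 = S_1(0) = a_1 = -1
y_2 = S_2(0) = a_2 = 3
y_3 = S_3(0) = a_3 = 0
y_4 = S_3(2) = 4
t_q=3 is in segment 1 (τ=1); S_1(τ)=2665/2752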